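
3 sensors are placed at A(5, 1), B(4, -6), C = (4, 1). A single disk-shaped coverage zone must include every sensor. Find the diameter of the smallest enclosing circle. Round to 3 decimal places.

Side lengths²: AB² = 50, AC² = 1, BC² = 49.
Since AB² = 50 ≥ 49 + 1 = 50, the angle opposite AB is not acute, so the smallest enclosing circle has AB as diameter.
Centre = midpoint of AB = (4.5, -2.5), r² = 50/4 = 12.5.
Diameter = 2r = 2√(12.5) ≈ 7.071.

7.071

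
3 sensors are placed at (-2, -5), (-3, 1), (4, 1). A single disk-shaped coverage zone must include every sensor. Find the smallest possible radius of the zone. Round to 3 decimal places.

4.301

Call the three points A, B, C in the order given.
Side lengths²: AB² = 37, AC² = 72, BC² = 49.
Since AC² = 72 < 49 + 37 = 86, the triangle is acute, so the smallest enclosing circle is the circumcircle.
Circumcentre = (0.5, -1.5), r² = 18.5.
r = √(18.5) ≈ 4.301.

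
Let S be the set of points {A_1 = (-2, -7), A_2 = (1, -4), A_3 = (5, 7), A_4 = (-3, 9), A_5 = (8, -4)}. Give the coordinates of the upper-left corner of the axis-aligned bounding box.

(-3, 9)

x-range [-3, 8], y-range [-7, 9].
The upper-left corner is (-3, 9).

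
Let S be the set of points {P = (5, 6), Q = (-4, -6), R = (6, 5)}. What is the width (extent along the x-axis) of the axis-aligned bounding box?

10

max x = 6, min x = -4, so width = 10.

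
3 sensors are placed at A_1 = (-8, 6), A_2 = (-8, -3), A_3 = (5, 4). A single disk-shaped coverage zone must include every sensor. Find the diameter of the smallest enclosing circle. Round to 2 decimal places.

14.94

Side lengths²: A_1A_2² = 81, A_1A_3² = 173, A_2A_3² = 218.
Since A_2A_3² = 218 < 173 + 81 = 254, the triangle is acute, so the smallest enclosing circle is the circumcircle.
Circumcentre = (-53/26, 1.5), r² = 18857/338.
Diameter = 2r = 2√(18857/338) ≈ 14.94.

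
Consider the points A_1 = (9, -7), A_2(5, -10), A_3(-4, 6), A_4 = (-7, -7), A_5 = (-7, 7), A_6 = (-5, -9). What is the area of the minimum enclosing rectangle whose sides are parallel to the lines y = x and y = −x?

240

In coordinates u = x + y, v = x − y the rectangle is axis-aligned; the map (x,y)→(u,v) scales areas by 2.
u-values: 2, -5, 2, -14, 0, -14; range = 2 − (-14) = 16.
v-values: 16, 15, -10, 0, -14, 4; range = 16 − (-14) = 30.
Area = (16 × 30) / 2 = 240.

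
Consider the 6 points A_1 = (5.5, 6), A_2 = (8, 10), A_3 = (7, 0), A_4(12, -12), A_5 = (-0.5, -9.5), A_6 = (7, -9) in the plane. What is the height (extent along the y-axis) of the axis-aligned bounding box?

max y = 10, min y = -12, so height = 22.

22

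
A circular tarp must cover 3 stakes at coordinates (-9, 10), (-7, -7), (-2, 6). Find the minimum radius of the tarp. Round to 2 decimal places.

8.56

Call the three points A, B, C in the order given.
Side lengths²: AB² = 293, AC² = 65, BC² = 194.
Since AB² = 293 ≥ 194 + 65 = 259, the angle opposite AB is not acute, so the smallest enclosing circle has AB as diameter.
Centre = midpoint of AB = (-8, 1.5), r² = 293/4 = 73.25.
r = √(73.25) ≈ 8.56.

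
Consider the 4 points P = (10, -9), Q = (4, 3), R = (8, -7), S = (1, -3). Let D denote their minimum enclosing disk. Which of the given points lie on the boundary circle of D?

P, Q

The minimum enclosing circle of a finite set is fixed by two of the points (as a diameter) or three (as a circumcircle).
The farthest pair is P–Q with squared distance 180. The circle on this segment as diameter has centre (7, -3) and r² = 180/4 = 45.
Check R: distance² to centre = 17 ≤ 45, so it lies inside.
All remaining points lie in this disk, and no smaller disk contains both endpoints, so this is the minimum enclosing circle.
The points at distance exactly r from the centre are P, Q — 2 points.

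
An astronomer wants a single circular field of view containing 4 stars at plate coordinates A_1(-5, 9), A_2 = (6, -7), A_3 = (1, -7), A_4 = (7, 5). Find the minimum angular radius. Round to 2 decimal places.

The minimum enclosing circle of a finite set is fixed by two of the points (as a diameter) or three (as a circumcircle).
The farthest pair is A_1–A_2 with squared distance 377. The circle on this segment as diameter has centre (0.5, 1) and r² = 377/4 = 94.25.
Check A_3: distance² to centre = 64.25 ≤ 94.25, so it lies inside.
All remaining points lie in this disk, and no smaller disk contains both endpoints, so this is the minimum enclosing circle.
r = √(94.25) ≈ 9.71.

9.71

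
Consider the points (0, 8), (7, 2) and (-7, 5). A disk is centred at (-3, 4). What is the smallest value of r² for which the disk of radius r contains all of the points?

104

The required radius is the distance from (-3, 4) to the farthest point.
Squared distances: 25, 104, 17.
Maximum is 104, attained at (7, 2).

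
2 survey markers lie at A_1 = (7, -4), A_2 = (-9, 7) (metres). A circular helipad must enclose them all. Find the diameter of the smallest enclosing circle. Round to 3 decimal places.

19.416

The smallest circle enclosing two points has them as diameter endpoints.
Centre = midpoint = (-1, 1.5); r² = |A_1A_2|²/4 = 377/4 = 94.25.
Diameter = 2r = 2√(94.25) ≈ 19.416.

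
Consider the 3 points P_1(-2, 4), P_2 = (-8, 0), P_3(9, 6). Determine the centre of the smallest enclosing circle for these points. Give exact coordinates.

(0.5, 3)

Side lengths²: P_1P_2² = 52, P_1P_3² = 125, P_2P_3² = 325.
Since P_2P_3² = 325 ≥ 125 + 52 = 177, the angle opposite P_2P_3 is not acute, so the smallest enclosing circle has P_2P_3 as diameter.
Centre = midpoint of P_2P_3 = (0.5, 3), r² = 325/4 = 81.25.
Centre = (0.5, 3).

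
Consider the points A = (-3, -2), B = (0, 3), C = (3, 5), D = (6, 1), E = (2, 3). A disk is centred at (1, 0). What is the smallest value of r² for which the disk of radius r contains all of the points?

29

The required radius is the distance from (1, 0) to the farthest point.
Squared distances: 20, 10, 29, 26, 10.
Maximum is 29, attained at C.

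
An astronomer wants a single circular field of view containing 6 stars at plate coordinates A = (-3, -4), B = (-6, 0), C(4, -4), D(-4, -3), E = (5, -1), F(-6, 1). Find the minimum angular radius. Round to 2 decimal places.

5.65

A smallest enclosing disk is always determined by at most three of the input points on its boundary.
The minimum enclosing circle is determined by three boundary points: C, E, F.
Their circumcentre is (-9/14, -11/14) with r² = 3125/98.
The farthest remaining point B is at distance² 2873/98 ≤ 3125/98.
r = √(3125/98) ≈ 5.65.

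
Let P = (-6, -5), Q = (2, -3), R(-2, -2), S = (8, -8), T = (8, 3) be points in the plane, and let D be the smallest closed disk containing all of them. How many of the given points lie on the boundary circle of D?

3

The minimum enclosing circle is determined by three boundary points: P, S, T.
Their circumcentre is (13/7, -2.5) with r² = 13325/196.
The farthest remaining point R is at distance² 2965/196 ≤ 13325/196.
The points at distance exactly r from the centre are P, S, T — 3 points.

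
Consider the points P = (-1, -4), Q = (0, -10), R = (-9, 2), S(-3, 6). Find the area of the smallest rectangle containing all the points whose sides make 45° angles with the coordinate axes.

In coordinates u = x + y, v = x − y the rectangle is axis-aligned; the map (x,y)→(u,v) scales areas by 2.
u-values: -5, -10, -7, 3; range = 3 − (-10) = 13.
v-values: 3, 10, -11, -9; range = 10 − (-11) = 21.
Area = (13 × 21) / 2 = 136.5.

136.5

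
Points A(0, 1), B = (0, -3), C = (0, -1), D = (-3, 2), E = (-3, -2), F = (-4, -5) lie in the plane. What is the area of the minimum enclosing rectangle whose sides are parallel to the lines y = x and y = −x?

40

In coordinates u = x + y, v = x − y the rectangle is axis-aligned; the map (x,y)→(u,v) scales areas by 2.
u-values: 1, -3, -1, -1, -5, -9; range = 1 − (-9) = 10.
v-values: -1, 3, 1, -5, -1, 1; range = 3 − (-5) = 8.
Area = (10 × 8) / 2 = 40.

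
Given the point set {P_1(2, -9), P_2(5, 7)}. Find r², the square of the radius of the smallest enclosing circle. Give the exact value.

66.25

The smallest circle enclosing two points has them as diameter endpoints.
Centre = midpoint = (3.5, -1); r² = |P_1P_2|²/4 = 265/4 = 66.25.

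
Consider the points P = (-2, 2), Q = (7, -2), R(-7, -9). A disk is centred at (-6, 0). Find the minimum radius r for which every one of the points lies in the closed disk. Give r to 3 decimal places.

13.153

The required radius is the distance from (-6, 0) to the farthest point.
Squared distances: 20, 173, 82.
Maximum is 173, attained at Q.
r = √173 ≈ 13.153.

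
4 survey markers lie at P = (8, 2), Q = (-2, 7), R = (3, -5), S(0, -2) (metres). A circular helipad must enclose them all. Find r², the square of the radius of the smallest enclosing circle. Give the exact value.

By Welzl's lemma the MEC is supported by two points (diametrically opposite) or three points (on a circumcircle).
The minimum enclosing circle is determined by three boundary points: P, Q, R.
Their circumcentre is (55/38, 53/38) with r² = 31265/722.
The farthest remaining point S is at distance² 9833/722 ≤ 31265/722.

31265/722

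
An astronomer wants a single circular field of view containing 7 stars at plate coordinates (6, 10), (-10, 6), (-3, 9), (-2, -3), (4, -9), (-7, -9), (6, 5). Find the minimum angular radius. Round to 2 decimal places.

The farthest pair is (6, 10)–(-7, -9) with squared distance 530. The circle on this segment as diameter has centre (-0.5, 0.5) and r² = 530/4 = 132.5.
Check (-10, 6): distance² to centre = 120.5 ≤ 132.5, so it lies inside.
All remaining points lie in this disk, and no smaller disk contains both endpoints, so this is the minimum enclosing circle.
r = √(132.5) ≈ 11.51.

11.51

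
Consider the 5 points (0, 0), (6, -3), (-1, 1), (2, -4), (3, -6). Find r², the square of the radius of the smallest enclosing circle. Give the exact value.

4225/242

The minimum enclosing circle is determined by three boundary points: (6, -3), (-1, 1), (3, -6).
Their circumcentre is (43/22, -43/22) with r² = 4225/242.
The farthest remaining point (0, 0) is at distance² 1849/242 ≤ 4225/242.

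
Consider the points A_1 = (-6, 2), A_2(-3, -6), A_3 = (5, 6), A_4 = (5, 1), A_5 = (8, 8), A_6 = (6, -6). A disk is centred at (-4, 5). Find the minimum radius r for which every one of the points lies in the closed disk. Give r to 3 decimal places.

The required radius is the distance from (-4, 5) to the farthest point.
Squared distances: 13, 122, 82, 97, 153, 221.
Maximum is 221, attained at A_6.
r = √221 ≈ 14.866.

14.866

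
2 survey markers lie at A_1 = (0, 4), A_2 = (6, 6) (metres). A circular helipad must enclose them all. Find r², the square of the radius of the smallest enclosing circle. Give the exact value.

10

The smallest circle enclosing two points has them as diameter endpoints.
Centre = midpoint = (3, 5); r² = |A_1A_2|²/4 = 40/4 = 10.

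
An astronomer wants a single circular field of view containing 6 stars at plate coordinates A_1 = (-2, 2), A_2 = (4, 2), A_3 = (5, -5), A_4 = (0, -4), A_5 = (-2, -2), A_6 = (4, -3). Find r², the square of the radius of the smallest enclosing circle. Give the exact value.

The farthest pair is A_1–A_3 with squared distance 98. The circle on this segment as diameter has centre (1.5, -1.5) and r² = 98/4 = 24.5.
Check A_2: distance² to centre = 18.5 ≤ 24.5, so it lies inside.
All remaining points lie in this disk, and no smaller disk contains both endpoints, so this is the minimum enclosing circle.

24.5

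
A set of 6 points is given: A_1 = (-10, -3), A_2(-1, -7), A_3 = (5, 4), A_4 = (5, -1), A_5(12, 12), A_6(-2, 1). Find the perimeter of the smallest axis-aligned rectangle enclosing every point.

Width = max x − min x = 12 − (-10) = 22.
Height = max y − min y = 12 − (-7) = 19.
Perimeter = 2(22 + 19) = 82.

82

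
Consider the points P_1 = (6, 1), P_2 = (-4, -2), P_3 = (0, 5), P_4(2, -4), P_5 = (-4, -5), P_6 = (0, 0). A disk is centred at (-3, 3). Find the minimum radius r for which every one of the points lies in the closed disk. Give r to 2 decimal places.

9.22

The required radius is the distance from (-3, 3) to the farthest point.
Squared distances: 85, 26, 13, 74, 65, 18.
Maximum is 85, attained at P_1.
r = √85 ≈ 9.22.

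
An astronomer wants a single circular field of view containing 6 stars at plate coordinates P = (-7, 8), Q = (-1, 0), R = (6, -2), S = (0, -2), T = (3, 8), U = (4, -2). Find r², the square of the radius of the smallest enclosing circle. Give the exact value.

67.25

The minimum enclosing circle of a finite set is fixed by two of the points (as a diameter) or three (as a circumcircle).
The farthest pair is P–R with squared distance 269. The circle on this segment as diameter has centre (-0.5, 3) and r² = 269/4 = 67.25.
Check Q: distance² to centre = 9.25 ≤ 67.25, so it lies inside.
All remaining points lie in this disk, and no smaller disk contains both endpoints, so this is the minimum enclosing circle.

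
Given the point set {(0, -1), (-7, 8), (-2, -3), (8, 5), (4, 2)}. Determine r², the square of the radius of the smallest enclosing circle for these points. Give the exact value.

A smallest enclosing disk is always determined by at most three of the input points on its boundary.
The minimum enclosing circle is determined by three boundary points: (-7, 8), (-2, -3), (8, 5).
Their circumcentre is (0.12, 4.6) with r² = 62.2544.
The farthest remaining point (0, -1) is at distance² 31.3744 ≤ 62.2544.

62.2544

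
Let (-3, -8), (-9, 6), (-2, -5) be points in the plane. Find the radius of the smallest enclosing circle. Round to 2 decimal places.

7.62

Call the three points A, B, C in the order given.
Side lengths²: AB² = 232, AC² = 10, BC² = 170.
Since AB² = 232 ≥ 170 + 10 = 180, the angle opposite AB is not acute, so the smallest enclosing circle has AB as diameter.
Centre = midpoint of AB = (-6, -1), r² = 232/4 = 58.
r = √58 ≈ 7.62.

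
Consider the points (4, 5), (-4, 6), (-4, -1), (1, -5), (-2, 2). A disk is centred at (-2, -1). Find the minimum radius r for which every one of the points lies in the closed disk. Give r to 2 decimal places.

The required radius is the distance from (-2, -1) to the farthest point.
Squared distances: 72, 53, 4, 25, 9.
Maximum is 72, attained at (4, 5).
r = √72 ≈ 8.49.

8.49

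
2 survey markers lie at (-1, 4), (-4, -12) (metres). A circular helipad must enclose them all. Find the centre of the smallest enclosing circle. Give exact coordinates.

The smallest circle enclosing two points has them as diameter endpoints.
Centre = midpoint = (-2.5, -4); r² = |(-1, 4)−(-4, -12)|²/4 = 265/4 = 66.25.
Centre = (-2.5, -4).

(-2.5, -4)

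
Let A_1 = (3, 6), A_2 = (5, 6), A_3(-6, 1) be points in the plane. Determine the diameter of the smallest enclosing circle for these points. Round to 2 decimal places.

Side lengths²: A_1A_2² = 4, A_1A_3² = 106, A_2A_3² = 146.
Since A_2A_3² = 146 ≥ 106 + 4 = 110, the angle opposite A_2A_3 is not acute, so the smallest enclosing circle has A_2A_3 as diameter.
Centre = midpoint of A_2A_3 = (-0.5, 3.5), r² = 146/4 = 36.5.
Diameter = 2r = 2√(36.5) ≈ 12.08.

12.08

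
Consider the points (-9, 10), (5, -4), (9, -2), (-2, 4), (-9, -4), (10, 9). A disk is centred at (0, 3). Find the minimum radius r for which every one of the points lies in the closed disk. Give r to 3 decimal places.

The required radius is the distance from (0, 3) to the farthest point.
Squared distances: 130, 74, 106, 5, 130, 136.
Maximum is 136, attained at (10, 9).
r = √136 ≈ 11.662.

11.662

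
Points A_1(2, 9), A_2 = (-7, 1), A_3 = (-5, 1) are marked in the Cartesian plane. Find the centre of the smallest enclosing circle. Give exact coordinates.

(-2.5, 5)

Side lengths²: A_1A_2² = 145, A_1A_3² = 113, A_2A_3² = 4.
Since A_1A_2² = 145 ≥ 113 + 4 = 117, the angle opposite A_1A_2 is not acute, so the smallest enclosing circle has A_1A_2 as diameter.
Centre = midpoint of A_1A_2 = (-2.5, 5), r² = 145/4 = 36.25.
Centre = (-2.5, 5).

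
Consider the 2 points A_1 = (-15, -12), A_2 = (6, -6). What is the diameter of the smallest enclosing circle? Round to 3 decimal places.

21.840

The smallest circle enclosing two points has them as diameter endpoints.
Centre = midpoint = (-4.5, -9); r² = |A_1A_2|²/4 = 477/4 = 119.25.
Diameter = 2r = 2√(119.25) ≈ 21.840.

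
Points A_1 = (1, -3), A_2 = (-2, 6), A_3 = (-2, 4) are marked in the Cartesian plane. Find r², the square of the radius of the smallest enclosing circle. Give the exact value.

22.5

Side lengths²: A_1A_2² = 90, A_1A_3² = 58, A_2A_3² = 4.
Since A_1A_2² = 90 ≥ 58 + 4 = 62, the angle opposite A_1A_2 is not acute, so the smallest enclosing circle has A_1A_2 as diameter.
Centre = midpoint of A_1A_2 = (-0.5, 1.5), r² = 90/4 = 22.5.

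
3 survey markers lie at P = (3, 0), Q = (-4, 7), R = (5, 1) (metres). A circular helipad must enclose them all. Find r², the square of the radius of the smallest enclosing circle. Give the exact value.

29.25

Side lengths²: PQ² = 98, PR² = 5, QR² = 117.
Since QR² = 117 ≥ 98 + 5 = 103, the angle opposite QR is not acute, so the smallest enclosing circle has QR as diameter.
Centre = midpoint of QR = (0.5, 4), r² = 117/4 = 29.25.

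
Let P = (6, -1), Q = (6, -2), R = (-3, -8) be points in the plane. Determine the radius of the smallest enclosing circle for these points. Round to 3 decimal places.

5.701

Side lengths²: PQ² = 1, PR² = 130, QR² = 117.
Since PR² = 130 ≥ 117 + 1 = 118, the angle opposite PR is not acute, so the smallest enclosing circle has PR as diameter.
Centre = midpoint of PR = (1.5, -4.5), r² = 130/4 = 32.5.
r = √(32.5) ≈ 5.701.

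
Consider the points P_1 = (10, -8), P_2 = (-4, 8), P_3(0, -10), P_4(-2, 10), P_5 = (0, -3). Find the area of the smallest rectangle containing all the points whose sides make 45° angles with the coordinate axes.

In coordinates u = x + y, v = x − y the rectangle is axis-aligned; the map (x,y)→(u,v) scales areas by 2.
u-values: 2, 4, -10, 8, -3; range = 8 − (-10) = 18.
v-values: 18, -12, 10, -12, 3; range = 18 − (-12) = 30.
Area = (18 × 30) / 2 = 270.

270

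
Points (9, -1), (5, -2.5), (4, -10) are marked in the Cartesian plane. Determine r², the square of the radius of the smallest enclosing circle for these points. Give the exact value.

26.5

Call the three points A, B, C in the order given.
Side lengths²: AB² = 18.25, AC² = 106, BC² = 57.25.
Since AC² = 106 ≥ 57.25 + 18.25 = 75.5, the angle opposite AC is not acute, so the smallest enclosing circle has AC as diameter.
Centre = midpoint of AC = (6.5, -5.5), r² = 106/4 = 26.5.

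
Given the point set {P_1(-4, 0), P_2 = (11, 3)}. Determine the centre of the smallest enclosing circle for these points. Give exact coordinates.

The smallest circle enclosing two points has them as diameter endpoints.
Centre = midpoint = (3.5, 1.5); r² = |P_1P_2|²/4 = 234/4 = 58.5.
Centre = (3.5, 1.5).

(3.5, 1.5)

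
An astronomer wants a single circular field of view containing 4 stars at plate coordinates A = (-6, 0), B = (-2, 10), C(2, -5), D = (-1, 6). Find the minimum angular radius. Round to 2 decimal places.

7.76

A smallest enclosing disk is always determined by at most three of the input points on its boundary.
The farthest pair is B–C with squared distance 241. The circle on this segment as diameter has centre (0, 2.5) and r² = 241/4 = 60.25.
Check A: distance² to centre = 42.25 ≤ 60.25, so it lies inside.
All remaining points lie in this disk, and no smaller disk contains both endpoints, so this is the minimum enclosing circle.
r = √(60.25) ≈ 7.76.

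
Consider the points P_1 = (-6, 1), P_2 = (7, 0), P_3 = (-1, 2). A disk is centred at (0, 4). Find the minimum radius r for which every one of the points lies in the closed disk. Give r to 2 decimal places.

8.06

The required radius is the distance from (0, 4) to the farthest point.
Squared distances: 45, 65, 5.
Maximum is 65, attained at P_2.
r = √65 ≈ 8.06.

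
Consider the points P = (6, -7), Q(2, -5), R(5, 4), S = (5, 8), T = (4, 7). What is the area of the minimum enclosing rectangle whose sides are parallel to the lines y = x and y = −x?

128

In coordinates u = x + y, v = x − y the rectangle is axis-aligned; the map (x,y)→(u,v) scales areas by 2.
u-values: -1, -3, 9, 13, 11; range = 13 − (-3) = 16.
v-values: 13, 7, 1, -3, -3; range = 13 − (-3) = 16.
Area = (16 × 16) / 2 = 128.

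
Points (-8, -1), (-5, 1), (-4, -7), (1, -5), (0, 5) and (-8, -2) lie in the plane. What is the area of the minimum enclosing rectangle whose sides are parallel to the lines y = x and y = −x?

104

In coordinates u = x + y, v = x − y the rectangle is axis-aligned; the map (x,y)→(u,v) scales areas by 2.
u-values: -9, -4, -11, -4, 5, -10; range = 5 − (-11) = 16.
v-values: -7, -6, 3, 6, -5, -6; range = 6 − (-7) = 13.
Area = (16 × 13) / 2 = 104.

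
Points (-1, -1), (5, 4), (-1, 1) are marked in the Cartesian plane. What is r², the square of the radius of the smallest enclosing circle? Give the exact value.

Call the three points A, B, C in the order given.
Side lengths²: AB² = 61, AC² = 4, BC² = 45.
Since AB² = 61 ≥ 45 + 4 = 49, the angle opposite AB is not acute, so the smallest enclosing circle has AB as diameter.
Centre = midpoint of AB = (2, 1.5), r² = 61/4 = 15.25.

15.25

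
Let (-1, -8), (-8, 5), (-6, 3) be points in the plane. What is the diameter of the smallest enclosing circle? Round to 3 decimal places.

Call the three points A, B, C in the order given.
Side lengths²: AB² = 218, AC² = 146, BC² = 8.
Since AB² = 218 ≥ 146 + 8 = 154, the angle opposite AB is not acute, so the smallest enclosing circle has AB as diameter.
Centre = midpoint of AB = (-4.5, -1.5), r² = 218/4 = 54.5.
Diameter = 2r = 2√(54.5) ≈ 14.765.

14.765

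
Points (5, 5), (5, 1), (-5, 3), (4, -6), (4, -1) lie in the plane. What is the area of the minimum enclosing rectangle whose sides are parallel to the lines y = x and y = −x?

In coordinates u = x + y, v = x − y the rectangle is axis-aligned; the map (x,y)→(u,v) scales areas by 2.
u-values: 10, 6, -2, -2, 3; range = 10 − (-2) = 12.
v-values: 0, 4, -8, 10, 5; range = 10 − (-8) = 18.
Area = (12 × 18) / 2 = 108.

108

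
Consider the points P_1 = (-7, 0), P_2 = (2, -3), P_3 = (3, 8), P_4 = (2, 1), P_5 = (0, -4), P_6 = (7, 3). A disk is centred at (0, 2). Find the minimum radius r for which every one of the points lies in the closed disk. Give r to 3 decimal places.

The required radius is the distance from (0, 2) to the farthest point.
Squared distances: 53, 29, 45, 5, 36, 50.
Maximum is 53, attained at P_1.
r = √53 ≈ 7.280.

7.280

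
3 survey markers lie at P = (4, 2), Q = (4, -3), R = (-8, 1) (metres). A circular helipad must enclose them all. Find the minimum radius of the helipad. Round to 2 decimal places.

6.35

Side lengths²: PQ² = 25, PR² = 145, QR² = 160.
Since QR² = 160 < 145 + 25 = 170, the triangle is acute, so the smallest enclosing circle is the circumcircle.
Circumcentre = (-11/6, -0.5), r² = 725/18.
r = √(725/18) ≈ 6.35.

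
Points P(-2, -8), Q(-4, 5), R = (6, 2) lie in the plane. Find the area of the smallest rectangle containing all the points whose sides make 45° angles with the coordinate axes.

In coordinates u = x + y, v = x − y the rectangle is axis-aligned; the map (x,y)→(u,v) scales areas by 2.
u-values: -10, 1, 8; range = 8 − (-10) = 18.
v-values: 6, -9, 4; range = 6 − (-9) = 15.
Area = (18 × 15) / 2 = 135.

135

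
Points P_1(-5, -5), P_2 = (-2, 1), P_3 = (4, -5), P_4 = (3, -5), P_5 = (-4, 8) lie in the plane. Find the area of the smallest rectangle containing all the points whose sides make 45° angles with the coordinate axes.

147

In coordinates u = x + y, v = x − y the rectangle is axis-aligned; the map (x,y)→(u,v) scales areas by 2.
u-values: -10, -1, -1, -2, 4; range = 4 − (-10) = 14.
v-values: 0, -3, 9, 8, -12; range = 9 − (-12) = 21.
Area = (14 × 21) / 2 = 147.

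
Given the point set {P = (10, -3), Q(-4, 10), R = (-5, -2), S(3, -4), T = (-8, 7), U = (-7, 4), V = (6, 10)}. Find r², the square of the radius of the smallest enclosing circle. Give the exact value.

A smallest enclosing disk is always determined by at most three of the input points on its boundary.
The farthest pair is P–T with squared distance 424. The circle on this segment as diameter has centre (1, 2) and r² = 424/4 = 106.
Check Q: distance² to centre = 89 ≤ 106, so it lies inside.
All remaining points lie in this disk, and no smaller disk contains both endpoints, so this is the minimum enclosing circle.

106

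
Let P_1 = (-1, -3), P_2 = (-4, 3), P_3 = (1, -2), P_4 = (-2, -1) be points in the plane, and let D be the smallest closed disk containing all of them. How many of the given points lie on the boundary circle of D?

3

A smallest enclosing disk is always determined by at most three of the input points on its boundary.
The farthest pair is P_2–P_3 with squared distance 50. The circle on this segment as diameter has centre (-1.5, 0.5) and r² = 50/4 = 12.5.
Check P_1: distance² to centre = 12.5 ≤ 12.5, so it lies inside.
All remaining points lie in this disk, and no smaller disk contains both endpoints, so this is the minimum enclosing circle.
The points at distance exactly r from the centre are P_1, P_2, P_3 — 3 points.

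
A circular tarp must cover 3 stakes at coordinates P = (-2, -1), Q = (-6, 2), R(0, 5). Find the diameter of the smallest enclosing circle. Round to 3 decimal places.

Side lengths²: PQ² = 25, PR² = 40, QR² = 45.
Since QR² = 45 < 40 + 25 = 65, the triangle is acute, so the smallest enclosing circle is the circumcircle.
Circumcentre = (-2.5, 2.5), r² = 12.5.
Diameter = 2r = 2√(12.5) ≈ 7.071.

7.071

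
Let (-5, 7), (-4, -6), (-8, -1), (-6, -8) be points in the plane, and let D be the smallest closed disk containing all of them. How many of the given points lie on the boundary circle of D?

By Welzl's lemma the MEC is supported by two points (diametrically opposite) or three points (on a circumcircle).
The farthest pair is (-5, 7)–(-6, -8) with squared distance 226. The circle on this segment as diameter has centre (-5.5, -0.5) and r² = 226/4 = 56.5.
Check (-4, -6): distance² to centre = 32.5 ≤ 56.5, so it lies inside.
All remaining points lie in this disk, and no smaller disk contains both endpoints, so this is the minimum enclosing circle.
The points at distance exactly r from the centre are (-5, 7), (-6, -8) — 2 points.

2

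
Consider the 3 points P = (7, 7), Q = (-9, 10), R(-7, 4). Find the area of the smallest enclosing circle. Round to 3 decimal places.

Side lengths²: PQ² = 265, PR² = 205, QR² = 40.
Since PQ² = 265 ≥ 205 + 40 = 245, the angle opposite PQ is not acute, so the smallest enclosing circle has PQ as diameter.
Centre = midpoint of PQ = (-1, 8.5), r² = 265/4 = 66.25.
Area = π·r² = π·66.25 ≈ 208.131.

208.131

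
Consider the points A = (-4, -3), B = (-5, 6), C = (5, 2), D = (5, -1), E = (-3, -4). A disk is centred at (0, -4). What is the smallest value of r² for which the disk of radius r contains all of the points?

125

The required radius is the distance from (0, -4) to the farthest point.
Squared distances: 17, 125, 61, 34, 9.
Maximum is 125, attained at B.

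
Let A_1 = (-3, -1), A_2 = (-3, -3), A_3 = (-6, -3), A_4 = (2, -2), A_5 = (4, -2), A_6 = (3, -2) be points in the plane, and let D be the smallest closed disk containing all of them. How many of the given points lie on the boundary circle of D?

By Welzl's lemma the MEC is supported by two points (diametrically opposite) or three points (on a circumcircle).
The farthest pair is A_3–A_5 with squared distance 101. The circle on this segment as diameter has centre (-1, -2.5) and r² = 101/4 = 25.25.
Check A_1: distance² to centre = 6.25 ≤ 25.25, so it lies inside.
All remaining points lie in this disk, and no smaller disk contains both endpoints, so this is the minimum enclosing circle.
The points at distance exactly r from the centre are A_3, A_5 — 2 points.

2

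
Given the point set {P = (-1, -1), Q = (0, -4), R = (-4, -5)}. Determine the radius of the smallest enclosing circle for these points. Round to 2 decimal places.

Side lengths²: PQ² = 10, PR² = 25, QR² = 17.
Since PR² = 25 < 17 + 10 = 27, the triangle is acute, so the smallest enclosing circle is the circumcircle.
Circumcentre = (-61/26, -81/26), r² = 2125/338.
r = √(2125/338) ≈ 2.51.

2.51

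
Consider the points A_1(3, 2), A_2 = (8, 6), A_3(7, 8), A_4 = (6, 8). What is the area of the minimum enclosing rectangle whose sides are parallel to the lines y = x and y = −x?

20

In coordinates u = x + y, v = x − y the rectangle is axis-aligned; the map (x,y)→(u,v) scales areas by 2.
u-values: 5, 14, 15, 14; range = 15 − 5 = 10.
v-values: 1, 2, -1, -2; range = 2 − (-2) = 4.
Area = (10 × 4) / 2 = 20.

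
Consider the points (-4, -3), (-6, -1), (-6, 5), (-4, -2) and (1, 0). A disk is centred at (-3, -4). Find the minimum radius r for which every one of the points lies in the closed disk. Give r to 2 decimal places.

The required radius is the distance from (-3, -4) to the farthest point.
Squared distances: 2, 18, 90, 5, 32.
Maximum is 90, attained at (-6, 5).
r = √90 ≈ 9.49.

9.49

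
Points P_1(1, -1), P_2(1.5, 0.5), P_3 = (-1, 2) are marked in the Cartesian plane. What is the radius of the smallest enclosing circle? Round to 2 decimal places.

Side lengths²: P_1P_2² = 2.5, P_1P_3² = 13, P_2P_3² = 8.5.
Since P_1P_3² = 13 ≥ 8.5 + 2.5 = 11, the angle opposite P_1P_3 is not acute, so the smallest enclosing circle has P_1P_3 as diameter.
Centre = midpoint of P_1P_3 = (0, 0.5), r² = 13/4 = 3.25.
r = √(3.25) ≈ 1.80.

1.80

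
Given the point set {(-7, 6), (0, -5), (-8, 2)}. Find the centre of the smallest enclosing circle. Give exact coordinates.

Call the three points A, B, C in the order given.
Side lengths²: AB² = 170, AC² = 17, BC² = 113.
Since AB² = 170 ≥ 113 + 17 = 130, the angle opposite AB is not acute, so the smallest enclosing circle has AB as diameter.
Centre = midpoint of AB = (-3.5, 0.5), r² = 170/4 = 42.5.
Centre = (-3.5, 0.5).

(-3.5, 0.5)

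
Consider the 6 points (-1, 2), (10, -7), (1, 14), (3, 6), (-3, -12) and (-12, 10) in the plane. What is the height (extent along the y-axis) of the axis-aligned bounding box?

max y = 14, min y = -12, so height = 26.

26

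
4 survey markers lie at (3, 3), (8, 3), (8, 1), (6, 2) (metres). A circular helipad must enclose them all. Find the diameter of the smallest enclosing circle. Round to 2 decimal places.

5.39

By Welzl's lemma the MEC is supported by two points (diametrically opposite) or three points (on a circumcircle).
The farthest pair is (3, 3)–(8, 1) with squared distance 29. The circle on this segment as diameter has centre (5.5, 2) and r² = 29/4 = 7.25.
Check (8, 3): distance² to centre = 7.25 ≤ 7.25, so it lies inside.
All remaining points lie in this disk, and no smaller disk contains both endpoints, so this is the minimum enclosing circle.
Diameter = 2r = 2√(7.25) ≈ 5.39.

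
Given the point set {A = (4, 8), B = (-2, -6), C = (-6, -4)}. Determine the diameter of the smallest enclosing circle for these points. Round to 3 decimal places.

Side lengths²: AB² = 232, AC² = 244, BC² = 20.
Since AC² = 244 < 232 + 20 = 252, the triangle is acute, so the smallest enclosing circle is the circumcircle.
Circumcentre = (-11/17, 29/17), r² = 17690/289.
Diameter = 2r = 2√(17690/289) ≈ 15.648.

15.648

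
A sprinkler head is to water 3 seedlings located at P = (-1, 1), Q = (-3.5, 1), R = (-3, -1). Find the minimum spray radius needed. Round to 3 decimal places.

Side lengths²: PQ² = 6.25, PR² = 8, QR² = 4.25.
Since PR² = 8 < 6.25 + 4.25 = 10.5, the triangle is acute, so the smallest enclosing circle is the circumcircle.
Circumcentre = (-2.25, 0.25), r² = 2.125.
r = √(2.125) ≈ 1.458.

1.458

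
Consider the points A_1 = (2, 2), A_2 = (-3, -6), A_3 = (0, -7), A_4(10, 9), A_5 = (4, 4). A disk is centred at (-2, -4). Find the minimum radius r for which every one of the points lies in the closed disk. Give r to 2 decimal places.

The required radius is the distance from (-2, -4) to the farthest point.
Squared distances: 52, 5, 13, 313, 100.
Maximum is 313, attained at A_4.
r = √313 ≈ 17.69.

17.69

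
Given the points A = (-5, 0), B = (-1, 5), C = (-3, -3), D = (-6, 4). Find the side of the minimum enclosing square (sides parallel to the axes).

The bounding box has width 5 and height 8.
An axis-aligned square enclosing the set must have side ≥ max(width, height).
So the minimum side is max(5, 8) = 8.

8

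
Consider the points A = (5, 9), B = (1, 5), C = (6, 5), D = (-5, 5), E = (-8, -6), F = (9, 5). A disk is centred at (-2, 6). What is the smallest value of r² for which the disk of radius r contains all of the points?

The required radius is the distance from (-2, 6) to the farthest point.
Squared distances: 58, 10, 65, 10, 180, 122.
Maximum is 180, attained at E.

180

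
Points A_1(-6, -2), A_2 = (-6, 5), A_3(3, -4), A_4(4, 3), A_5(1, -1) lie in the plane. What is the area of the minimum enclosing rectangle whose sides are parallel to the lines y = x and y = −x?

In coordinates u = x + y, v = x − y the rectangle is axis-aligned; the map (x,y)→(u,v) scales areas by 2.
u-values: -8, -1, -1, 7, 0; range = 7 − (-8) = 15.
v-values: -4, -11, 7, 1, 2; range = 7 − (-11) = 18.
Area = (15 × 18) / 2 = 135.

135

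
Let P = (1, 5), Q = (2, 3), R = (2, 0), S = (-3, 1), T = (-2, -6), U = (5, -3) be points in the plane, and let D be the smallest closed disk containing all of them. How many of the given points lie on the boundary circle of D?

The minimum enclosing circle is determined by three boundary points: P, T, U.
Their circumcentre is (-3/17, -10/17) with r² = 9425/289.
The farthest remaining point Q is at distance² 5090/289 ≤ 9425/289.
The points at distance exactly r from the centre are P, T, U — 3 points.

3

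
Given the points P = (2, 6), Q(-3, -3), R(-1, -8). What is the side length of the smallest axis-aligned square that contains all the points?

The bounding box has width 5 and height 14.
An axis-aligned square enclosing the set must have side ≥ max(width, height).
So the minimum side is max(5, 14) = 14.

14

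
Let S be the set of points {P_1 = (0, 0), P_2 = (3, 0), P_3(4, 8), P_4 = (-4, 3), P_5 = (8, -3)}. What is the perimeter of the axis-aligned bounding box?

Width = max x − min x = 8 − (-4) = 12.
Height = max y − min y = 8 − (-3) = 11.
Perimeter = 2(12 + 11) = 46.

46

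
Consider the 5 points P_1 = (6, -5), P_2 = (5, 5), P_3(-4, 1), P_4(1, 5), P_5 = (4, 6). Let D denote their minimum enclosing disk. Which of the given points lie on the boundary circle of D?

P_1, P_3, P_5

A smallest enclosing disk is always determined by at most three of the input points on its boundary.
The minimum enclosing circle is determined by three boundary points: P_1, P_3, P_5.
Their circumcentre is (215/98, -1/98) with r² = 189125/4802.
The farthest remaining point P_2 is at distance² 158353/4802 ≤ 189125/4802.
The points at distance exactly r from the centre are P_1, P_3, P_5 — 3 points.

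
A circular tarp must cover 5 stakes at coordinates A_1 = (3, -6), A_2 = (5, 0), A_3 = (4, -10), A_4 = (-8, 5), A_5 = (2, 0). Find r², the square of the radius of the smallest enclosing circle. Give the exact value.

92.25

The minimum enclosing circle of a finite set is fixed by two of the points (as a diameter) or three (as a circumcircle).
The farthest pair is A_3–A_4 with squared distance 369. The circle on this segment as diameter has centre (-2, -2.5) and r² = 369/4 = 92.25.
Check A_1: distance² to centre = 37.25 ≤ 92.25, so it lies inside.
All remaining points lie in this disk, and no smaller disk contains both endpoints, so this is the minimum enclosing circle.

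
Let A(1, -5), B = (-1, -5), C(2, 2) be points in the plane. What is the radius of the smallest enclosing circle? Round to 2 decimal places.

3.81

Side lengths²: AB² = 4, AC² = 50, BC² = 58.
Since BC² = 58 ≥ 50 + 4 = 54, the angle opposite BC is not acute, so the smallest enclosing circle has BC as diameter.
Centre = midpoint of BC = (0.5, -1.5), r² = 58/4 = 14.5.
r = √(14.5) ≈ 3.81.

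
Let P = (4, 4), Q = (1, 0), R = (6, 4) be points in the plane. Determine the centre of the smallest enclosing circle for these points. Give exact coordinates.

(3.5, 2)

Side lengths²: PQ² = 25, PR² = 4, QR² = 41.
Since QR² = 41 ≥ 25 + 4 = 29, the angle opposite QR is not acute, so the smallest enclosing circle has QR as diameter.
Centre = midpoint of QR = (3.5, 2), r² = 41/4 = 10.25.
Centre = (3.5, 2).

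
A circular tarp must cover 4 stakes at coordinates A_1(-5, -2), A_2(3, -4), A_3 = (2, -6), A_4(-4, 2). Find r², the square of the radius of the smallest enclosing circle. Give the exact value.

25

The farthest pair is A_3–A_4 with squared distance 100. The circle on this segment as diameter has centre (-1, -2) and r² = 100/4 = 25.
Check A_1: distance² to centre = 16 ≤ 25, so it lies inside.
All remaining points lie in this disk, and no smaller disk contains both endpoints, so this is the minimum enclosing circle.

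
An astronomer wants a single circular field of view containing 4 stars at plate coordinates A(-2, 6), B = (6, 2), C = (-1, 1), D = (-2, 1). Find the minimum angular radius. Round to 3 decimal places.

4.507

A smallest enclosing disk is always determined by at most three of the input points on its boundary.
The minimum enclosing circle is determined by three boundary points: A, B, D.
Their circumcentre is (1.75, 3.5) with r² = 20.3125.
The farthest remaining point C is at distance² 13.8125 ≤ 20.3125.
r = √(20.3125) ≈ 4.507.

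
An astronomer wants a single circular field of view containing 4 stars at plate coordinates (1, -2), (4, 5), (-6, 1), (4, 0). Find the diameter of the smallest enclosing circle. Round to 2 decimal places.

10.82

By Welzl's lemma the MEC is supported by two points (diametrically opposite) or three points (on a circumcircle).
The minimum enclosing circle is determined by three boundary points: (4, 5), (-6, 1), (4, 0).
Their circumcentre is (-0.8, 2.5) with r² = 29.29.
The farthest remaining point (1, -2) is at distance² 23.49 ≤ 29.29.
Diameter = 2r = 2√(29.29) ≈ 10.82.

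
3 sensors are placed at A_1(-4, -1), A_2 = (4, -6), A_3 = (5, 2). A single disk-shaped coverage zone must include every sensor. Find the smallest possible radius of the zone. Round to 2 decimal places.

Side lengths²: A_1A_2² = 89, A_1A_3² = 90, A_2A_3² = 65.
Since A_1A_3² = 90 < 89 + 65 = 154, the triangle is acute, so the smallest enclosing circle is the circumcircle.
Circumcentre = (55/46, -73/46), r² = 28925/1058.
r = √(28925/1058) ≈ 5.23.

5.23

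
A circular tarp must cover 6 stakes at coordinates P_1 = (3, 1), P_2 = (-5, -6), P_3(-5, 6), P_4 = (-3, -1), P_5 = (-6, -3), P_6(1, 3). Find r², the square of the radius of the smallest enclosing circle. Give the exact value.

39.28515625

A smallest enclosing disk is always determined by at most three of the input points on its boundary.
The minimum enclosing circle is determined by three boundary points: P_1, P_2, P_3.
Their circumcentre is (-3.1875, 0) with r² = 39.28515625.
The farthest remaining point P_6 is at distance² 26.53515625 ≤ 39.28515625.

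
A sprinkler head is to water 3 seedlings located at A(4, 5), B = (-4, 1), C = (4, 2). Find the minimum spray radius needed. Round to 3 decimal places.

Side lengths²: AB² = 80, AC² = 9, BC² = 65.
Since AB² = 80 ≥ 65 + 9 = 74, the angle opposite AB is not acute, so the smallest enclosing circle has AB as diameter.
Centre = midpoint of AB = (0, 3), r² = 80/4 = 20.
r = √20 ≈ 4.472.

4.472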